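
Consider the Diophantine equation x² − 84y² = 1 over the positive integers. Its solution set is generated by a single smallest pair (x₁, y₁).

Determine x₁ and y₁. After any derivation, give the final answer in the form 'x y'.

d=84: √d = [9; 6,18] (ℓ=2, even), read p_1/q_1
i=0: a=9 ⇒ p=9, q=1
i=1: a=6 ⇒ p=55, q=6
→ (55, 6).  Check: 55²=3025, 84·6²=3024, difference 1.

55 6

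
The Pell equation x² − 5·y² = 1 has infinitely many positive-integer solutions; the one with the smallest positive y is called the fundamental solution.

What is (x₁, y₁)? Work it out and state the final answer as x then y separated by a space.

9 4

√5 → a₀=2, period (4); ℓ=1 odd so k=1
a_0=2:  p_0=2·1+0=2,  q_0=2·0+1=1
a_1=4:  p_1=4·2+1=9,  q_1=4·1+0=4
→ (9, 4).  Check: 9²=81, 5·4²=80, difference 1.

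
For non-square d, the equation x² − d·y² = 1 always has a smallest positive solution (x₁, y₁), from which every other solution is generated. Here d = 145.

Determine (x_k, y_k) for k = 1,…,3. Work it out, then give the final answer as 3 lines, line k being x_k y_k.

289 24
167041 13872
96549409 8017992

√145 = [12; 24, …], period ℓ=1 (odd) → k=1
a_0=12:  p_0=12·1+0=12,  q_0=12·0+1=1
a_1=24:  p_1=24·12+1=289,  q_1=24·1+0=24
(x₁, y₁) = (289, 24);  289² − 145·24² = 1 ✓
(x_2, y_2) = (289·289 + 145·24·24, 289·24 + 24·289) = (167041, 13872)
(x_3, y_3) = (289·167041 + 145·24·13872, 289·13872 + 24·167041) = (96549409, 8017992)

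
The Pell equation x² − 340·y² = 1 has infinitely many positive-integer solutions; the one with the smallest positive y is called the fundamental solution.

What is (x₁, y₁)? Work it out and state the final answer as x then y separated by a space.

√340 = [18; 2,3,1,1,1,…,3,2,36, …], period ℓ=14 (even) → k=13
a_0=18:  p_0=18·1+0=18,  q_0=18·0+1=1
…
a_4=1:  p_4=1·166+129=295,  q_4=1·9+7=16
a_5=1:  p_5=1·295+166=461,  q_5=1·16+9=25
a_6=1:  p_6=1·461+295=756,  q_6=1·25+16=41
a_7=8:  p_7=8·756+461=6509,  q_7=8·41+25=353
…
a_11=1:  p_11=1·21039+13774=34813,  q_11=1·1141+747=1888
a_12=3:  p_12=3·34813+21039=125478,  q_12=3·1888+1141=6805
a_13=2:  p_13=2·125478+34813=285769,  q_13=2·6805+1888=15498
(x₁, y₁) = (285769, 15498);  285769² − 340·15498² = 1 ✓

285769 15498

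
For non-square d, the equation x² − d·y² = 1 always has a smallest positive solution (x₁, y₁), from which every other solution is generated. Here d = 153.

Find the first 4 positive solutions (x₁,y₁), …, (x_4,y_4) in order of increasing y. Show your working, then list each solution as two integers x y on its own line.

[12; 2,1,2,2,2,1,2,24] for √153; ℓ=8 ⇒ convergent index 7
a_0=12:  p_0=12·1+0=12,  q_0=12·0+1=1
…
a_6=1:  p_6=1·569+235=804,  q_6=1·46+19=65
a_7=2:  p_7=2·804+569=2177,  q_7=2·65+46=176
fundamental: x₁=2177, y₁=176  (since 4739329 − 153·30976 = 1)
n=2: (2177,176)∘(2177,176) = (2177·2177+153·176·176, 2177·176+176·2177) = (9478657,766304)
n=3: (9478657,766304)∘(2177,176) = (2177·9478657+153·176·766304, 2177·766304+176·9478657) = (41270070401,3336487440)
n=4: (41270070401,3336487440)∘(2177,176) = (2177·41270070401+153·176·3336487440, 2177·3336487440+176·41270070401) = (179689877047297,14527065547456)

2177 176
9478657 766304
41270070401 3336487440
179689877047297 14527065547456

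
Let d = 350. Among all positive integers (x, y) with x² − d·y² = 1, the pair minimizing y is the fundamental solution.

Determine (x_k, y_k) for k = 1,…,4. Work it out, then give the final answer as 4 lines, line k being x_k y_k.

√350 = [18; 1,2,2,2,1,36, …], period ℓ=6 (even) → k=5
step 0: (18, 1)  from 18·(1,0) + (0,1)
…
step 2: (56, 3)  from 2·(19,1) + (18,1)
step 3: (131, 7)  from 2·(56,3) + (19,1)
step 4: (318, 17)  from 2·(131,7) + (56,3)
step 5: (449, 24)  from 1·(318,17) + (131,7)
→ (449, 24).  Check: 449²=201601, 350·24²=201600, difference 1.
n=2: (449,24)∘(449,24) = (449·449+350·24·24, 449·24+24·449) = (403201,21552)
n=3: (403201,21552)∘(449,24) = (449·403201+350·24·21552, 449·21552+24·403201) = (362074049,19353672)
n=4: (362074049,19353672)∘(449,24) = (449·362074049+350·24·19353672, 449·19353672+24·362074049) = (325142092801,17379575904)

449 24
403201 21552
362074049 19353672
325142092801 17379575904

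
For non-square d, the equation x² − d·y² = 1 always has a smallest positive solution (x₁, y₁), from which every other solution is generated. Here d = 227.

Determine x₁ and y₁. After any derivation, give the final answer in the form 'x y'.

√227 → a₀=15, period (15,30); ℓ=2 even so k=1
i=0: a=15 ⇒ p=15, q=1
i=1: a=15 ⇒ p=226, q=15
(x₁, y₁) = (226, 15);  226² − 227·15² = 1 ✓

226 15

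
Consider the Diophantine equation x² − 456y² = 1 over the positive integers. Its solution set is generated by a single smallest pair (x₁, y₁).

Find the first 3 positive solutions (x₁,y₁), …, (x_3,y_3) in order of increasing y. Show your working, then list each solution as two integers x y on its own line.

√456 → a₀=21, period (2,1,4,1,2,42); ℓ=6 even so k=5
k=0  a_k=21  p_k/q_k = 21/1
…
k=2  a_k=1  p_k/q_k = 64/3
k=3  a_k=4  p_k/q_k = 299/14
k=4  a_k=1  p_k/q_k = 363/17
k=5  a_k=2  p_k/q_k = 1025/48
(x₁, y₁) = (1025, 48);  1025² − 456·48² = 1 ✓
n=2: (1025,48)∘(1025,48) = (1025·1025+456·48·48, 1025·48+48·1025) = (2101249,98400)
n=3: (2101249,98400)∘(1025,48) = (1025·2101249+456·48·98400, 1025·98400+48·2101249) = (4307559425,201719952)

1025 48
2101249 98400
4307559425 201719952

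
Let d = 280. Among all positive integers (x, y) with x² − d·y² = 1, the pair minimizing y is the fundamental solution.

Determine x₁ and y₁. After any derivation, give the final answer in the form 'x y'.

251 15

d=280: √d = [16; 1,2,1,2,1,32] (ℓ=6, even), read p_5/q_5
i=0: a=16 ⇒ p=16, q=1
i=1: a=1 ⇒ p=17, q=1
…
i=4: a=2 ⇒ p=184, q=11
i=5: a=1 ⇒ p=251, q=15
→ (251, 15).  Check: 251²=63001, 280·15²=63000, difference 1.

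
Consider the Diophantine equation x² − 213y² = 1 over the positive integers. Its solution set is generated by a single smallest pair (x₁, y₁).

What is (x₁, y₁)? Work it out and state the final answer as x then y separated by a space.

194399 13320

√213 = [14; 1,1,2,6,1,8,1,6,2,1,1,28, …], period ℓ=12 (even) → k=11
step 0: (14, 1)  from 14·(1,0) + (0,1)
step 1: (15, 1)  from 1·(14,1) + (1,0)
step 2: (29, 2)  from 1·(15,1) + (14,1)
step 3: (73, 5)  from 2·(29,2) + (15,1)
step 4: (467, 32)  from 6·(73,5) + (29,2)
…
step 7: (5327, 365)  from 1·(4787,328) + (540,37)
step 8: (36749, 2518)  from 6·(5327,365) + (4787,328)
…
step 10: (115574, 7919)  from 1·(78825,5401) + (36749,2518)
step 11: (194399, 13320)  from 1·(115574,7919) + (78825,5401)
→ (194399, 13320).  Check: 194399²=37790971201, 213·13320²=37790971200, difference 1.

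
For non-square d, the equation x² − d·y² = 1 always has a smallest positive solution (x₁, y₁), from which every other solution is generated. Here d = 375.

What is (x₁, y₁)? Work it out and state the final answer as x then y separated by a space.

√375 → a₀=19, period (2,1,2,1,5,1,2,1,2,38); ℓ=10 even so k=9
k=0  a_k=19  p_k/q_k = 19/1
k=1  a_k=2  p_k/q_k = 39/2
k=2  a_k=1  p_k/q_k = 58/3
k=3  a_k=2  p_k/q_k = 155/8
k=4  a_k=1  p_k/q_k = 213/11
…
k=6  a_k=1  p_k/q_k = 1433/74
k=7  a_k=2  p_k/q_k = 4086/211
k=8  a_k=1  p_k/q_k = 5519/285
k=9  a_k=2  p_k/q_k = 15124/781
(x₁, y₁) = (15124, 781);  15124² − 375·781² = 1 ✓

15124 781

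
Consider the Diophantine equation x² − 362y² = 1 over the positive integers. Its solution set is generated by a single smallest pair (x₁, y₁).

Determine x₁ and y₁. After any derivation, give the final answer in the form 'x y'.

√362 = [19; 38, …], period ℓ=1 (odd) → k=1
i=0: a=19 ⇒ p=19, q=1
i=1: a=38 ⇒ p=723, q=38
(x₁, y₁) = (723, 38);  723² − 362·38² = 1 ✓

723 38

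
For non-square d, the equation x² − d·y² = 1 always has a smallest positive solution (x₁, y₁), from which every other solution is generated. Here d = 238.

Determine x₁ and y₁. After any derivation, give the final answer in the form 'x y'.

d=238: √d = [15; 2,2,1,14,1,2,2,30] (ℓ=8, even), read p_7/q_7
step 0: (15, 1)  from 15·(1,0) + (0,1)
…
step 5: (1697, 110)  from 1·(1589,103) + (108,7)
step 6: (4983, 323)  from 2·(1697,110) + (1589,103)
step 7: (11663, 756)  from 2·(4983,323) + (1697,110)
fundamental: x₁=11663, y₁=756  (since 136025569 − 238·571536 = 1)

11663 756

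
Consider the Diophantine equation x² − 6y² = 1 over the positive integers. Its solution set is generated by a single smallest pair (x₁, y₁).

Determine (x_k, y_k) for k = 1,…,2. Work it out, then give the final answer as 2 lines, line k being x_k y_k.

5 2
49 20

√6 → a₀=2, period (2,4); ℓ=2 even so k=1
i=0: a=2 ⇒ p=2, q=1
i=1: a=2 ⇒ p=5, q=2
fundamental: x₁=5, y₁=2  (since 25 − 6·4 = 1)
(x_2, y_2) = (5·5 + 6·2·2, 5·2 + 2·5) = (49, 20)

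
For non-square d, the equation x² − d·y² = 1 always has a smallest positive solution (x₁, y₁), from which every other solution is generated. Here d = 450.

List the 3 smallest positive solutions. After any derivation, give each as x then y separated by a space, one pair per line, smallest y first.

d=450: √d = [21; 4,1,2,4,2,1,4,42] (ℓ=8, even), read p_7/q_7
step 0: (21, 1)  from 21·(1,0) + (0,1)
…
step 5: (2885, 136)  from 2·(1294,61) + (297,14)
step 6: (4179, 197)  from 1·(2885,136) + (1294,61)
step 7: (19601, 924)  from 4·(4179,197) + (2885,136)
→ (19601, 924).  Check: 19601²=384199201, 450·924²=384199200, difference 1.
(19601+924√450)^2 = 768398401 + 36222648√450
(19601+924√450)^3 = 30122754096401 + 1420000245972√450

19601 924
768398401 36222648
30122754096401 1420000245972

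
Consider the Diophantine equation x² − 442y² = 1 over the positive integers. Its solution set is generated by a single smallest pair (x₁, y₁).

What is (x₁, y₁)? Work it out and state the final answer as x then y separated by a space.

883 42

√442 = [21; 42, …], period ℓ=1 (odd) → k=1
step 0: (21, 1)  from 21·(1,0) + (0,1)
step 1: (883, 42)  from 42·(21,1) + (1,0)
→ (883, 42).  Check: 883²=779689, 442·42²=779688, difference 1.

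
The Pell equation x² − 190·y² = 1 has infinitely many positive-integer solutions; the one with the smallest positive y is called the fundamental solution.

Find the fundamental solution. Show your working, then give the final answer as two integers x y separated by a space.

52021 3774

√190 = [13; 1,3,1,1,1,…,3,1,26, …], period ℓ=14 (even) → k=13
step 0: (13, 1)  from 13·(1,0) + (0,1)
…
step 3: (69, 5)  from 1·(55,4) + (14,1)
…
step 5: (193, 14)  from 1·(124,9) + (69,5)
step 6: (510, 37)  from 2·(193,14) + (124,9)
…
step 12: (40787, 2959)  from 3·(11234,815) + (7085,514)
step 13: (52021, 3774)  from 1·(40787,2959) + (11234,815)
(x₁, y₁) = (52021, 3774);  52021² − 190·3774² = 1 ✓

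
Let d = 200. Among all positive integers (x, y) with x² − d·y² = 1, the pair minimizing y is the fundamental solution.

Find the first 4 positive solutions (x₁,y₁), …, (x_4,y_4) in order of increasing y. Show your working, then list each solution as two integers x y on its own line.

99 7
19601 1386
3880899 274421
768398401 54333972

√200 → a₀=14, period (7,28); ℓ=2 even so k=1
k=0  a_k=14  p_k/q_k = 14/1
k=1  a_k=7  p_k/q_k = 99/7
fundamental: x₁=99, y₁=7  (since 9801 − 200·49 = 1)
k=2:  x_2 = 99·99+200·7·7 = 19601,  y_2 = 99·7+7·99 = 1386
k=3:  x_3 = 99·19601+200·7·1386 = 3880899,  y_3 = 99·1386+7·19601 = 274421
k=4:  x_4 = 99·3880899+200·7·274421 = 768398401,  y_4 = 99·274421+7·3880899 = 54333972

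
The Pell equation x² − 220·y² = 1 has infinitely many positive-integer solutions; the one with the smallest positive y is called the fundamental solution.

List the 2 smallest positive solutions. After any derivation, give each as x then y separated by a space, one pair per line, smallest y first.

√220 = [14; 1,4,1,28, …], period ℓ=4 (even) → k=3
i=0: a=14 ⇒ p=14, q=1
…
i=2: a=4 ⇒ p=74, q=5
i=3: a=1 ⇒ p=89, q=6
fundamental: x₁=89, y₁=6  (since 7921 − 220·36 = 1)
(x_2, y_2) = (89·89 + 220·6·6, 89·6 + 6·89) = (15841, 1068)

89 6
15841 1068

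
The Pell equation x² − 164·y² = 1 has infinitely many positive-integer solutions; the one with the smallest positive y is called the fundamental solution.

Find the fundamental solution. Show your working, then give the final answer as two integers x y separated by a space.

[12; 1,4,6,4,1,24] for √164; ℓ=6 ⇒ convergent index 5
k=0  a_k=12  p_k/q_k = 12/1
…
k=2  a_k=4  p_k/q_k = 64/5
…
k=4  a_k=4  p_k/q_k = 1652/129
k=5  a_k=1  p_k/q_k = 2049/160
→ (2049, 160).  Check: 2049²=4198401, 164·160²=4198400, difference 1.

2049 160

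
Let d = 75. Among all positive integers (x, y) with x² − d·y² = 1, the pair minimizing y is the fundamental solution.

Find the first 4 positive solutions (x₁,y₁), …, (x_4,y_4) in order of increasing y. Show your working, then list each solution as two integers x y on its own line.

[8; 1,1,1,16] for √75; ℓ=4 ⇒ convergent index 3
step 0: (8, 1)  from 8·(1,0) + (0,1)
…
step 2: (17, 2)  from 1·(9,1) + (8,1)
step 3: (26, 3)  from 1·(17,2) + (9,1)
→ (26, 3).  Check: 26²=676, 75·3²=675, difference 1.
n=2: (26,3)∘(26,3) = (26·26+75·3·3, 26·3+3·26) = (1351,156)
n=3: (1351,156)∘(26,3) = (26·1351+75·3·156, 26·156+3·1351) = (70226,8109)
n=4: (70226,8109)∘(26,3) = (26·70226+75·3·8109, 26·8109+3·70226) = (3650401,421512)

26 3
1351 156
70226 8109
3650401 421512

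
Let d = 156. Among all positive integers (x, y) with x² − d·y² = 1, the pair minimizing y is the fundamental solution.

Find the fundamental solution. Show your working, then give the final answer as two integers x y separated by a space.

25 2

[12; 2,24] for √156; ℓ=2 ⇒ convergent index 1
k=0  a_k=12  p_k/q_k = 12/1
k=1  a_k=2  p_k/q_k = 25/2
→ (25, 2).  Check: 25²=625, 156·2²=624, difference 1.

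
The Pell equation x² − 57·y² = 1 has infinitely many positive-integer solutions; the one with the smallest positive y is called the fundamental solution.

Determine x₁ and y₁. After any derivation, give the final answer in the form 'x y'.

[7; 1,1,4,1,1,14] for √57; ℓ=6 ⇒ convergent index 5
a_0=7:  p_0=7·1+0=7,  q_0=7·0+1=1
…
a_4=1:  p_4=1·68+15=83,  q_4=1·9+2=11
a_5=1:  p_5=1·83+68=151,  q_5=1·11+9=20
fundamental: x₁=151, y₁=20  (since 22801 − 57·400 = 1)

151 20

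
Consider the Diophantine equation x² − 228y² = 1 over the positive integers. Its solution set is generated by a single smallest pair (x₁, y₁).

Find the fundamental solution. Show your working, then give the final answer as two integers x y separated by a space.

√228 = [15; 10,30, …], period ℓ=2 (even) → k=1
k=0  a_k=15  p_k/q_k = 15/1
k=1  a_k=10  p_k/q_k = 151/10
fundamental: x₁=151, y₁=10  (since 22801 − 228·100 = 1)

151 10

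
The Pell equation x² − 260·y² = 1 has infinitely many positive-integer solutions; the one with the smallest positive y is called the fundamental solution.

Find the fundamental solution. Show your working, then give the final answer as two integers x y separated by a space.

129 8

√260 → a₀=16, period (8,32); ℓ=2 even so k=1
a_0=16:  p_0=16·1+0=16,  q_0=16·0+1=1
a_1=8:  p_1=8·16+1=129,  q_1=8·1+0=8
(x₁, y₁) = (129, 8);  129² − 260·8² = 1 ✓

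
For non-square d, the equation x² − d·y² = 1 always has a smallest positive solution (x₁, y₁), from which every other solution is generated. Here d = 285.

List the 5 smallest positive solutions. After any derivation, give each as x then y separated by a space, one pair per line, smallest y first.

√285 = [16; 1,7,2,7,1,32, …], period ℓ=6 (even) → k=5
a_0=16:  p_0=16·1+0=16,  q_0=16·0+1=1
…
a_4=7:  p_4=7·287+135=2144,  q_4=7·17+8=127
a_5=1:  p_5=1·2144+287=2431,  q_5=1·127+17=144
fundamental: x₁=2431, y₁=144  (since 5909761 − 285·20736 = 1)
k=2:  x_2 = 2431·2431+285·144·144 = 11819521,  y_2 = 2431·144+144·2431 = 700128
k=3:  x_3 = 2431·11819521+285·144·700128 = 57466508671,  y_3 = 2431·700128+144·11819521 = 3404022192
k=4:  x_4 = 2431·57466508671+285·144·3404022192 = 279402153338881,  y_4 = 2431·3404022192+144·57466508671 = 16550355197376
k=5:  x_5 = 2431·279402153338881+285·144·16550355197376 = 1358453212067130751,  y_5 = 2431·16550355197376+144·279402153338881 = 80467823565619920

2431 144
11819521 700128
57466508671 3404022192
279402153338881 16550355197376
1358453212067130751 80467823565619920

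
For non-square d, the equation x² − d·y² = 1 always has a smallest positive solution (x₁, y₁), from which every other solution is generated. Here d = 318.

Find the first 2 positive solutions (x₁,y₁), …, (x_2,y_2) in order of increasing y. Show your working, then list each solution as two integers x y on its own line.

107 6
22897 1284

[17; 1,4,1,34] for √318; ℓ=4 ⇒ convergent index 3
step 0: (17, 1)  from 17·(1,0) + (0,1)
…
step 2: (89, 5)  from 4·(18,1) + (17,1)
step 3: (107, 6)  from 1·(89,5) + (18,1)
→ (107, 6).  Check: 107²=11449, 318·6²=11448, difference 1.
(x_2, y_2) = (107·107 + 318·6·6, 107·6 + 6·107) = (22897, 1284)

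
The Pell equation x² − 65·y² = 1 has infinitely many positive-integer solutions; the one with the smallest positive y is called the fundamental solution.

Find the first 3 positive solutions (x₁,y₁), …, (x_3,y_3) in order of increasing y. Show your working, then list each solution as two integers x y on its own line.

[8; 16] for √65; ℓ=1 ⇒ convergent index 1
a_0=8:  p_0=8·1+0=8,  q_0=8·0+1=1
a_1=16:  p_1=16·8+1=129,  q_1=16·1+0=16
(x₁, y₁) = (129, 16);  129² − 65·16² = 1 ✓
(x_2, y_2) = (129·129 + 65·16·16, 129·16 + 16·129) = (33281, 4128)
(x_3, y_3) = (129·33281 + 65·16·4128, 129·4128 + 16·33281) = (8586369, 1065008)

129 16
33281 4128
8586369 1065008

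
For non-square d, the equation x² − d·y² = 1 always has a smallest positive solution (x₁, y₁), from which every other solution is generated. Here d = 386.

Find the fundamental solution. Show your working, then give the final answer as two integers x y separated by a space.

d=386: √d = [19; 1,1,1,4,1,18,1,4,1,1,1,38] (ℓ=12, even), read p_11/q_11
i=0: a=19 ⇒ p=19, q=1
…
i=2: a=1 ⇒ p=39, q=2
i=3: a=1 ⇒ p=59, q=3
i=4: a=4 ⇒ p=275, q=14
i=5: a=1 ⇒ p=334, q=17
i=6: a=18 ⇒ p=6287, q=320
…
i=10: a=1 ⇒ p=72163, q=3673
i=11: a=1 ⇒ p=111555, q=5678
fundamental: x₁=111555, y₁=5678  (since 12444518025 − 386·32239684 = 1)

111555 5678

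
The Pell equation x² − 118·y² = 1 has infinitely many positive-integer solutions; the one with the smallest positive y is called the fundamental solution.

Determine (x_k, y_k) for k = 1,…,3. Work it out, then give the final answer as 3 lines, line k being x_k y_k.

306917 28254
188396089777 17343265836
115643925371868101 10645886241146970

d=118: √d = [10; 1,6,3,2,10,2,3,6,1,20] (ℓ=10, even), read p_9/q_9
k=0  a_k=10  p_k/q_k = 10/1
k=1  a_k=1  p_k/q_k = 11/1
k=2  a_k=6  p_k/q_k = 76/7
…
k=5  a_k=10  p_k/q_k = 5779/532
…
k=8  a_k=6  p_k/q_k = 264802/24377
k=9  a_k=1  p_k/q_k = 306917/28254
fundamental: x₁=306917, y₁=28254  (since 94198044889 − 118·798288516 = 1)
n=2: (306917,28254)∘(306917,28254) = (306917·306917+118·28254·28254, 306917·28254+28254·306917) = (188396089777,17343265836)
n=3: (188396089777,17343265836)∘(306917,28254) = (306917·188396089777+118·28254·17343265836, 306917·17343265836+28254·188396089777) = (115643925371868101,10645886241146970)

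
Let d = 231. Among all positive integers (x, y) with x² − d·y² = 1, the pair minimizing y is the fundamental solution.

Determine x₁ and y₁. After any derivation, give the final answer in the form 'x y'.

[15; 5,30] for √231; ℓ=2 ⇒ convergent index 1
step 0: (15, 1)  from 15·(1,0) + (0,1)
step 1: (76, 5)  from 5·(15,1) + (1,0)
(x₁, y₁) = (76, 5);  76² − 231·5² = 1 ✓

76 5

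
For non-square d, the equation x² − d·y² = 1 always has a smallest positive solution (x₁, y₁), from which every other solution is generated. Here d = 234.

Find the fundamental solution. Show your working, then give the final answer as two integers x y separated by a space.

5201 340

[15; 3,2,1,2,1,2,3,30] for √234; ℓ=8 ⇒ convergent index 7
i=0: a=15 ⇒ p=15, q=1
i=1: a=3 ⇒ p=46, q=3
i=2: a=2 ⇒ p=107, q=7
i=3: a=1 ⇒ p=153, q=10
…
i=5: a=1 ⇒ p=566, q=37
i=6: a=2 ⇒ p=1545, q=101
i=7: a=3 ⇒ p=5201, q=340
(x₁, y₁) = (5201, 340);  5201² − 234·340² = 1 ✓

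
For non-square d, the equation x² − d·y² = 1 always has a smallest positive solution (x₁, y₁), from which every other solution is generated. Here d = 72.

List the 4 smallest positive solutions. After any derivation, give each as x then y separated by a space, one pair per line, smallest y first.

17 2
577 68
19601 2310
665857 78472

√72 = [8; 2,16, …], period ℓ=2 (even) → k=1
a_0=8:  p_0=8·1+0=8,  q_0=8·0+1=1
a_1=2:  p_1=2·8+1=17,  q_1=2·1+0=2
→ (17, 2).  Check: 17²=289, 72·2²=288, difference 1.
(17+2√72)^2 = 577 + 68√72
(17+2√72)^3 = 19601 + 2310√72
(17+2√72)^4 = 665857 + 78472√72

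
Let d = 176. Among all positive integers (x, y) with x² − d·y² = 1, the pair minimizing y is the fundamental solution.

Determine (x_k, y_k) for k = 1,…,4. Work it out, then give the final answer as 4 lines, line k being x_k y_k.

199 15
79201 5970
31521799 2376045
12545596801 945659940

d=176: √d = [13; 3,1,3,26] (ℓ=4, even), read p_3/q_3
k=0  a_k=13  p_k/q_k = 13/1
k=1  a_k=3  p_k/q_k = 40/3
k=2  a_k=1  p_k/q_k = 53/4
k=3  a_k=3  p_k/q_k = 199/15
fundamental: x₁=199, y₁=15  (since 39601 − 176·225 = 1)
(x_2, y_2) = (199·199 + 176·15·15, 199·15 + 15·199) = (79201, 5970)
(x_3, y_3) = (199·79201 + 176·15·5970, 199·5970 + 15·79201) = (31521799, 2376045)
(x_4, y_4) = (199·31521799 + 176·15·2376045, 199·2376045 + 15·31521799) = (12545596801, 945659940)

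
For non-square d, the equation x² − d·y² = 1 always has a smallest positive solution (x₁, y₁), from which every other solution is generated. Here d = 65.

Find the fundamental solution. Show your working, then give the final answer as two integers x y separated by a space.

[8; 16] for √65; ℓ=1 ⇒ convergent index 1
step 0: (8, 1)  from 8·(1,0) + (0,1)
step 1: (129, 16)  from 16·(8,1) + (1,0)
→ (129, 16).  Check: 129²=16641, 65·16²=16640, difference 1.

129 16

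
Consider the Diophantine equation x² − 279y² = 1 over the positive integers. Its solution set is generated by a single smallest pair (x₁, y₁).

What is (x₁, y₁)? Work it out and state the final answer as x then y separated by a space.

[16; 1,2,2,1,2,2,1,32] for √279; ℓ=8 ⇒ convergent index 7
step 0: (16, 1)  from 16·(1,0) + (0,1)
…
step 3: (117, 7)  from 2·(50,3) + (17,1)
step 4: (167, 10)  from 1·(117,7) + (50,3)
step 5: (451, 27)  from 2·(167,10) + (117,7)
step 6: (1069, 64)  from 2·(451,27) + (167,10)
step 7: (1520, 91)  from 1·(1069,64) + (451,27)
→ (1520, 91).  Check: 1520²=2310400, 279·91²=2310399, difference 1.

1520 91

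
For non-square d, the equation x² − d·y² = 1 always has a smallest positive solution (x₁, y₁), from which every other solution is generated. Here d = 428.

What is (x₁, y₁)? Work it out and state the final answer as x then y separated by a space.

[20; 1,2,4,1,5,10,5,1,4,2,1,40] for √428; ℓ=12 ⇒ convergent index 11
a_0=20:  p_0=20·1+0=20,  q_0=20·0+1=1
a_1=1:  p_1=1·20+1=21,  q_1=1·1+0=1
a_2=2:  p_2=2·21+20=62,  q_2=2·1+1=3
…
a_8=1:  p_8=1·99779+19571=119350,  q_8=1·4823+946=5769
…
a_10=2:  p_10=2·577179+119350=1273708,  q_10=2·27899+5769=61567
a_11=1:  p_11=1·1273708+577179=1850887,  q_11=1·61567+27899=89466
→ (1850887, 89466).  Check: 1850887²=3425782686769, 428·89466²=3425782686768, difference 1.

1850887 89466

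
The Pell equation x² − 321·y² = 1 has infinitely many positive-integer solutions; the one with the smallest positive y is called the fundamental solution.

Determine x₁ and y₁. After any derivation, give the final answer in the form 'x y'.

215 12

√321 = [17; 1,10,1,34, …], period ℓ=4 (even) → k=3
i=0: a=17 ⇒ p=17, q=1
…
i=2: a=10 ⇒ p=197, q=11
i=3: a=1 ⇒ p=215, q=12
(x₁, y₁) = (215, 12);  215² − 321·12² = 1 ✓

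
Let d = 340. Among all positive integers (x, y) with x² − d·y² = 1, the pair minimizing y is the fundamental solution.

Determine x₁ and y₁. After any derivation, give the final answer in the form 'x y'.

285769 15498

√340 = [18; 2,3,1,1,1,…,3,2,36, …], period ℓ=14 (even) → k=13
step 0: (18, 1)  from 18·(1,0) + (0,1)
…
step 2: (129, 7)  from 3·(37,2) + (18,1)
step 3: (166, 9)  from 1·(129,7) + (37,2)
step 4: (295, 16)  from 1·(166,9) + (129,7)
…
step 6: (756, 41)  from 1·(461,25) + (295,16)
…
step 8: (7265, 394)  from 1·(6509,353) + (756,41)
step 9: (13774, 747)  from 1·(7265,394) + (6509,353)
…
step 11: (34813, 1888)  from 1·(21039,1141) + (13774,747)
step 12: (125478, 6805)  from 3·(34813,1888) + (21039,1141)
step 13: (285769, 15498)  from 2·(125478,6805) + (34813,1888)
(x₁, y₁) = (285769, 15498);  285769² − 340·15498² = 1 ✓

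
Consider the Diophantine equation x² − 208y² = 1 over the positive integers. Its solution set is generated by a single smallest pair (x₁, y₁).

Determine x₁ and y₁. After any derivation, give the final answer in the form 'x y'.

649 45

d=208: √d = [14; 2,2,1,2,2,28] (ℓ=6, even), read p_5/q_5
k=0  a_k=14  p_k/q_k = 14/1
…
k=2  a_k=2  p_k/q_k = 72/5
…
k=4  a_k=2  p_k/q_k = 274/19
k=5  a_k=2  p_k/q_k = 649/45
fundamental: x₁=649, y₁=45  (since 421201 − 208·2025 = 1)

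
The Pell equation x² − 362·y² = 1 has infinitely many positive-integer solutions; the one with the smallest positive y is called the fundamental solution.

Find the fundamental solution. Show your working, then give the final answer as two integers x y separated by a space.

√362 = [19; 38, …], period ℓ=1 (odd) → k=1
a_0=19:  p_0=19·1+0=19,  q_0=19·0+1=1
a_1=38:  p_1=38·19+1=723,  q_1=38·1+0=38
→ (723, 38).  Check: 723²=522729, 362·38²=522728, difference 1.

723 38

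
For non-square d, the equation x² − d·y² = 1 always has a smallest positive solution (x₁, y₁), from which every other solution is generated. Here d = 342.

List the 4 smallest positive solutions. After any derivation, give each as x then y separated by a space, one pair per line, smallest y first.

37 2
2737 148
202501 10950
14982337 810152

[18; 2,36] for √342; ℓ=2 ⇒ convergent index 1
step 0: (18, 1)  from 18·(1,0) + (0,1)
step 1: (37, 2)  from 2·(18,1) + (1,0)
(x₁, y₁) = (37, 2);  37² − 342·2² = 1 ✓
(37+2√342)^2 = 2737 + 148√342
(37+2√342)^3 = 202501 + 10950√342
(37+2√342)^4 = 14982337 + 810152√342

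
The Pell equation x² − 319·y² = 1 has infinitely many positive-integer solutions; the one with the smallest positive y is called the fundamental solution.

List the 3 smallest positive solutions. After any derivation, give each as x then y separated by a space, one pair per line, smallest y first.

d=319: √d = [17; 1,6,5,1,4,…,6,1,34] (ℓ=14, even), read p_13/q_13
i=0: a=17 ⇒ p=17, q=1
i=1: a=1 ⇒ p=18, q=1
i=2: a=6 ⇒ p=125, q=7
i=3: a=5 ⇒ p=643, q=36
i=4: a=1 ⇒ p=768, q=43
i=5: a=4 ⇒ p=3715, q=208
i=6: a=3 ⇒ p=11913, q=667
i=7: a=1 ⇒ p=15628, q=875
i=8: a=3 ⇒ p=58797, q=3292
i=9: a=4 ⇒ p=250816, q=14043
i=10: a=1 ⇒ p=309613, q=17335
i=11: a=5 ⇒ p=1798881, q=100718
i=12: a=6 ⇒ p=11102899, q=621643
i=13: a=1 ⇒ p=12901780, q=722361
→ (12901780, 722361).  Check: 12901780²=166455927168400, 319·722361²=166455927168399, difference 1.
(12901780+722361√319)^2 = 332911854336799 + 18639485405160√319
(12901780+722361√319)^3 = 8590311008090840302660 + 480965080021169647239√319

12901780 722361
332911854336799 18639485405160
8590311008090840302660 480965080021169647239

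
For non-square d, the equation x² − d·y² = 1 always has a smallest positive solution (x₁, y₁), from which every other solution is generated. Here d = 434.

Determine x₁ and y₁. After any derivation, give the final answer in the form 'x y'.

125 6

d=434: √d = [20; 1,4,1,40] (ℓ=4, even), read p_3/q_3
k=0  a_k=20  p_k/q_k = 20/1
…
k=2  a_k=4  p_k/q_k = 104/5
k=3  a_k=1  p_k/q_k = 125/6
(x₁, y₁) = (125, 6);  125² − 434·6² = 1 ✓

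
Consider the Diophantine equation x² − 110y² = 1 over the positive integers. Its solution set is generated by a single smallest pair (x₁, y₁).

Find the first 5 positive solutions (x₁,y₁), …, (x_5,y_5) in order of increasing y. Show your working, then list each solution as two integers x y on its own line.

√110 = [10; 2,20, …], period ℓ=2 (even) → k=1
k=0  a_k=10  p_k/q_k = 10/1
k=1  a_k=2  p_k/q_k = 21/2
→ (21, 2).  Check: 21²=441, 110·2²=440, difference 1.
k=2:  x_2 = 21·21+110·2·2 = 881,  y_2 = 21·2+2·21 = 84
k=3:  x_3 = 21·881+110·2·84 = 36981,  y_3 = 21·84+2·881 = 3526
k=4:  x_4 = 21·36981+110·2·3526 = 1552321,  y_4 = 21·3526+2·36981 = 148008
k=5:  x_5 = 21·1552321+110·2·148008 = 65160501,  y_5 = 21·148008+2·1552321 = 6212810

21 2
881 84
36981 3526
1552321 148008
65160501 6212810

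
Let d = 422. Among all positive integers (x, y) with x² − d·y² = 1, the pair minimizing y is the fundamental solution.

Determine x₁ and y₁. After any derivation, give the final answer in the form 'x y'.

[20; 1,1,5,2,1,…,1,1,40] for √422; ℓ=14 ⇒ convergent index 13
a_0=20:  p_0=20·1+0=20,  q_0=20·0+1=1
a_1=1:  p_1=1·20+1=21,  q_1=1·1+0=1
…
a_5=1:  p_5=1·493+226=719,  q_5=1·24+11=35
…
a_7=20:  p_7=20·2650+719=53719,  q_7=20·129+35=2615
a_8=3:  p_8=3·53719+2650=163807,  q_8=3·2615+129=7974
…
a_12=1:  p_12=1·3211821+598859=3810680,  q_12=1·156349+29152=185501
a_13=1:  p_13=1·3810680+3211821=7022501,  q_13=1·185501+156349=341850
(x₁, y₁) = (7022501, 341850);  7022501² − 422·341850² = 1 ✓

7022501 341850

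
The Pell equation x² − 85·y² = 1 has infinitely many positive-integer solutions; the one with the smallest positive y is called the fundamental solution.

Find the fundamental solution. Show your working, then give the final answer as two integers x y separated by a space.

d=85: √d = [9; 4,1,1,4,18] (ℓ=5, odd), read p_9/q_9
i=0: a=9 ⇒ p=9, q=1
i=1: a=4 ⇒ p=37, q=4
i=2: a=1 ⇒ p=46, q=5
…
i=4: a=4 ⇒ p=378, q=41
i=5: a=18 ⇒ p=6887, q=747
i=6: a=4 ⇒ p=27926, q=3029
…
i=8: a=1 ⇒ p=62739, q=6805
i=9: a=4 ⇒ p=285769, q=30996
fundamental: x₁=285769, y₁=30996  (since 81663921361 − 85·960752016 = 1)

285769 30996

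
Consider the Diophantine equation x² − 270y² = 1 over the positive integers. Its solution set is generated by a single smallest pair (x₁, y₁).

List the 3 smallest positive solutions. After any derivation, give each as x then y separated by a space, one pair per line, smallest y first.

√270 = [16; 2,3,6,3,2,32, …], period ℓ=6 (even) → k=5
i=0: a=16 ⇒ p=16, q=1
…
i=4: a=3 ⇒ p=2284, q=139
i=5: a=2 ⇒ p=5291, q=322
→ (5291, 322).  Check: 5291²=27994681, 270·322²=27994680, difference 1.
k=2:  x_2 = 5291·5291+270·322·322 = 55989361,  y_2 = 5291·322+322·5291 = 3407404
k=3:  x_3 = 5291·55989361+270·322·3407404 = 592479412811,  y_3 = 5291·3407404+322·55989361 = 36057148806

5291 322
55989361 3407404
592479412811 36057148806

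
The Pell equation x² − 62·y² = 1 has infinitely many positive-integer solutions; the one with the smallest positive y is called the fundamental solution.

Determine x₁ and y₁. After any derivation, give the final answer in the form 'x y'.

63 8

[7; 1,6,1,14] for √62; ℓ=4 ⇒ convergent index 3
i=0: a=7 ⇒ p=7, q=1
i=1: a=1 ⇒ p=8, q=1
i=2: a=6 ⇒ p=55, q=7
i=3: a=1 ⇒ p=63, q=8
→ (63, 8).  Check: 63²=3969, 62·8²=3968, difference 1.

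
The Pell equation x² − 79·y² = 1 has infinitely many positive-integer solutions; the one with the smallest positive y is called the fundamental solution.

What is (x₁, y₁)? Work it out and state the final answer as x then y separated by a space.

[8; 1,7,1,16] for √79; ℓ=4 ⇒ convergent index 3
a_0=8:  p_0=8·1+0=8,  q_0=8·0+1=1
a_1=1:  p_1=1·8+1=9,  q_1=1·1+0=1
a_2=7:  p_2=7·9+8=71,  q_2=7·1+1=8
a_3=1:  p_3=1·71+9=80,  q_3=1·8+1=9
fundamental: x₁=80, y₁=9  (since 6400 − 79·81 = 1)

80 9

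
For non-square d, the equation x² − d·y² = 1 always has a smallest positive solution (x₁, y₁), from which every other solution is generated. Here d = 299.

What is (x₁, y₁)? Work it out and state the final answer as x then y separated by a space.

415 24

√299 = [17; 3,2,3,34, …], period ℓ=4 (even) → k=3
step 0: (17, 1)  from 17·(1,0) + (0,1)
step 1: (52, 3)  from 3·(17,1) + (1,0)
step 2: (121, 7)  from 2·(52,3) + (17,1)
step 3: (415, 24)  from 3·(121,7) + (52,3)
→ (415, 24).  Check: 415²=172225, 299·24²=172224, difference 1.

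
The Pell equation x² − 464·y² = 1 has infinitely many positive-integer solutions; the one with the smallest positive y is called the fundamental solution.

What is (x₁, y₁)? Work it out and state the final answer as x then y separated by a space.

9801 455

d=464: √d = [21; 1,1,5,1,1,1,5,1,1,42] (ℓ=10, even), read p_9/q_9
i=0: a=21 ⇒ p=21, q=1
…
i=2: a=1 ⇒ p=43, q=2
…
i=5: a=1 ⇒ p=517, q=24
…
i=7: a=5 ⇒ p=4502, q=209
i=8: a=1 ⇒ p=5299, q=246
i=9: a=1 ⇒ p=9801, q=455
(x₁, y₁) = (9801, 455);  9801² − 464·455² = 1 ✓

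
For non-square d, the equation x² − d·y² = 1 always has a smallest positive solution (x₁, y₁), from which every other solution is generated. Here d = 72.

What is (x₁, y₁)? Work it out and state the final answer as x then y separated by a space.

[8; 2,16] for √72; ℓ=2 ⇒ convergent index 1
k=0  a_k=8  p_k/q_k = 8/1
k=1  a_k=2  p_k/q_k = 17/2
(x₁, y₁) = (17, 2);  17² − 72·2² = 1 ✓

17 2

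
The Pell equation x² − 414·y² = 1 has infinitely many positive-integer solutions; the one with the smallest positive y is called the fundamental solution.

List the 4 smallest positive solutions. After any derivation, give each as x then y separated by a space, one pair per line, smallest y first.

24335 1196
1184384449 58209320
57643991108495 2833047603204
2805533046066067201 137884426789729360

√414 → a₀=20, period (2,1,7,2,7,1,2,40); ℓ=8 even so k=7
k=0  a_k=20  p_k/q_k = 20/1
k=1  a_k=2  p_k/q_k = 41/2
k=2  a_k=1  p_k/q_k = 61/3
…
k=6  a_k=1  p_k/q_k = 8444/415
k=7  a_k=2  p_k/q_k = 24335/1196
fundamental: x₁=24335, y₁=1196  (since 592192225 − 414·1430416 = 1)
n=2: (24335,1196)∘(24335,1196) = (24335·24335+414·1196·1196, 24335·1196+1196·24335) = (1184384449,58209320)
n=3: (1184384449,58209320)∘(24335,1196) = (24335·1184384449+414·1196·58209320, 24335·58209320+1196·1184384449) = (57643991108495,2833047603204)
n=4: (57643991108495,2833047603204)∘(24335,1196) = (24335·57643991108495+414·1196·2833047603204, 24335·2833047603204+1196·57643991108495) = (2805533046066067201,137884426789729360)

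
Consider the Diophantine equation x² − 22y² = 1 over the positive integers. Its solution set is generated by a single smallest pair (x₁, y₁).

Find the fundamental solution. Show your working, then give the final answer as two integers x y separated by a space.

√22 → a₀=4, period (1,2,4,2,1,8); ℓ=6 even so k=5
a_0=4:  p_0=4·1+0=4,  q_0=4·0+1=1
a_1=1:  p_1=1·4+1=5,  q_1=1·1+0=1
a_2=2:  p_2=2·5+4=14,  q_2=2·1+1=3
…
a_4=2:  p_4=2·61+14=136,  q_4=2·13+3=29
a_5=1:  p_5=1·136+61=197,  q_5=1·29+13=42
→ (197, 42).  Check: 197²=38809, 22·42²=38808, difference 1.

197 42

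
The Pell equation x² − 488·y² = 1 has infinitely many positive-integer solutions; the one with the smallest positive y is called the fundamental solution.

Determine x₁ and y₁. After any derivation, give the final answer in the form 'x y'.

√488 → a₀=22, period (11,44); ℓ=2 even so k=1
k=0  a_k=22  p_k/q_k = 22/1
k=1  a_k=11  p_k/q_k = 243/11
fundamental: x₁=243, y₁=11  (since 59049 − 488·121 = 1)

243 11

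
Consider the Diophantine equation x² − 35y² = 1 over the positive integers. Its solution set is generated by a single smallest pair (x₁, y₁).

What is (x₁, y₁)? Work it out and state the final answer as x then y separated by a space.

√35 → a₀=5, period (1,10); ℓ=2 even so k=1
k=0  a_k=5  p_k/q_k = 5/1
k=1  a_k=1  p_k/q_k = 6/1
(x₁, y₁) = (6, 1);  6² − 35·1² = 1 ✓

6 1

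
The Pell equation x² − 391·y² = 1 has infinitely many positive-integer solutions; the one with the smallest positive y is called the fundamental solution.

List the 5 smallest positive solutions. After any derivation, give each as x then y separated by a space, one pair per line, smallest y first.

[19; 1,3,2,2,1,…,3,1,38] for √391; ℓ=16 ⇒ convergent index 15
k=0  a_k=19  p_k/q_k = 19/1
k=1  a_k=1  p_k/q_k = 20/1
…
k=3  a_k=2  p_k/q_k = 178/9
k=4  a_k=2  p_k/q_k = 435/22
k=5  a_k=1  p_k/q_k = 613/31
k=6  a_k=1  p_k/q_k = 1048/53
k=7  a_k=2  p_k/q_k = 2709/137
k=8  a_k=19  p_k/q_k = 52519/2656
k=9  a_k=2  p_k/q_k = 107747/5449
k=10  a_k=1  p_k/q_k = 160266/8105
k=11  a_k=1  p_k/q_k = 268013/13554
k=12  a_k=2  p_k/q_k = 696292/35213
k=13  a_k=2  p_k/q_k = 1660597/83980
k=14  a_k=3  p_k/q_k = 5678083/287153
k=15  a_k=1  p_k/q_k = 7338680/371133
fundamental: x₁=7338680, y₁=371133  (since 53856224142400 − 391·137739703689 = 1)
(x_2, y_2) = (7338680·7338680 + 391·371133·371133, 7338680·371133 + 371133·7338680) = (107712448284799, 5447252648880)
(x_3, y_3) = (7338680·107712448284799 + 391·371133·5447252648880, 7338680·5447252648880 + 371133·107712448284799) = (1580934379957370111960, 79951288138564985667)
(x_4, y_4) = (7338680·1580934379957370111960 + 391·371133·79951288138564985667, 7338680·79951288138564985667 + 371133·1580934379957370111960) = (23203943031010998074028940801, 1173473838473442730776750240)
(x_5, y_5) = (7338680·23203943031010998074028940801 + 391·371133·1173473838473442730776750240, 7338680·1173473838473442730776750240 + 371133·23203943031010998074028940801) = (340572625285638001757449457184853400, 17223497977856489447705304337580733)

7338680 371133
107712448284799 5447252648880
1580934379957370111960 79951288138564985667
23203943031010998074028940801 1173473838473442730776750240
340572625285638001757449457184853400 17223497977856489447705304337580733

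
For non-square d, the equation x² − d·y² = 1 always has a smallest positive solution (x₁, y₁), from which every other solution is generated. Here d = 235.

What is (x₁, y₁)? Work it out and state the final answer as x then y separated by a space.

46 3

√235 = [15; 3,30, …], period ℓ=2 (even) → k=1
a_0=15:  p_0=15·1+0=15,  q_0=15·0+1=1
a_1=3:  p_1=3·15+1=46,  q_1=3·1+0=3
(x₁, y₁) = (46, 3);  46² − 235·3² = 1 ✓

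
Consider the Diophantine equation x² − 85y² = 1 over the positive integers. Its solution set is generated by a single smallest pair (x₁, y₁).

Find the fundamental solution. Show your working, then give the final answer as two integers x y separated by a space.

285769 30996

[9; 4,1,1,4,18] for √85; ℓ=5 ⇒ convergent index 9
k=0  a_k=9  p_k/q_k = 9/1
…
k=2  a_k=1  p_k/q_k = 46/5
k=3  a_k=1  p_k/q_k = 83/9
…
k=5  a_k=18  p_k/q_k = 6887/747
k=6  a_k=4  p_k/q_k = 27926/3029
k=7  a_k=1  p_k/q_k = 34813/3776
k=8  a_k=1  p_k/q_k = 62739/6805
k=9  a_k=4  p_k/q_k = 285769/30996
fundamental: x₁=285769, y₁=30996  (since 81663921361 − 85·960752016 = 1)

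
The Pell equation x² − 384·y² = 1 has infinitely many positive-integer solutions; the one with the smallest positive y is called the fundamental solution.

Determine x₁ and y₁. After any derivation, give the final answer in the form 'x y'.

√384 → a₀=19, period (1,1,2,9,2,1,1,38); ℓ=8 even so k=7
a_0=19:  p_0=19·1+0=19,  q_0=19·0+1=1
…
a_2=1:  p_2=1·20+19=39,  q_2=1·1+1=2
a_3=2:  p_3=2·39+20=98,  q_3=2·2+1=5
…
a_6=1:  p_6=1·1940+921=2861,  q_6=1·99+47=146
a_7=1:  p_7=1·2861+1940=4801,  q_7=1·146+99=245
(x₁, y₁) = (4801, 245);  4801² − 384·245² = 1 ✓

4801 245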